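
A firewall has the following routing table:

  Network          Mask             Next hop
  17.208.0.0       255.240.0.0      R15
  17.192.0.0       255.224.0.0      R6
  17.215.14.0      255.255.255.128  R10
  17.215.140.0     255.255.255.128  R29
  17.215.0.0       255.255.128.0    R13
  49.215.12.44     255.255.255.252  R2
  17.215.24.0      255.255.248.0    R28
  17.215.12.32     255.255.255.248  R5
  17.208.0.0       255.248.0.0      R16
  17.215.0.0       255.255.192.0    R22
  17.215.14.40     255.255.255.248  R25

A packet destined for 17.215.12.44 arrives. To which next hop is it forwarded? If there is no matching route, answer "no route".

R22

Routes whose prefix contains 17.215.12.44:
  17.192.0.0/11 (17.192.0.0 - 17.223.255.255) -> R6
  17.208.0.0/12 (17.208.0.0 - 17.223.255.255) -> R15
  17.208.0.0/13 (17.208.0.0 - 17.215.255.255) -> R16
  17.215.0.0/17 (17.215.0.0 - 17.215.127.255) -> R13
  17.215.0.0/18 (17.215.0.0 - 17.215.63.255) -> R22
More-specific entries that do NOT match:
  49.215.12.44/30 (49.215.12.44 - 49.215.12.47) does not contain 17.215.12.44
  17.215.12.32/29 (17.215.12.32 - 17.215.12.39) does not contain 17.215.12.44
  17.215.14.40/29 (17.215.14.40 - 17.215.14.47) does not contain 17.215.12.44
  17.215.14.0/25 (17.215.14.0 - 17.215.14.127) does not contain 17.215.12.44
  17.215.140.0/25 (17.215.140.0 - 17.215.140.127) does not contain 17.215.12.44
  17.215.24.0/21 (17.215.24.0 - 17.215.31.255) does not contain 17.215.12.44
Longest matching prefix is /18 -> next hop R22.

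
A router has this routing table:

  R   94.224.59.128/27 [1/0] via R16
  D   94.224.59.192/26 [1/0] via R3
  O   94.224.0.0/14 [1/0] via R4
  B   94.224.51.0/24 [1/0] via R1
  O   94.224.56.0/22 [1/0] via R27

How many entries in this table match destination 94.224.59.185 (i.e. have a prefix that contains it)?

Prefixes containing 94.224.59.185:
  94.224.0.0/14 (94.224.0.0 - 94.227.255.255)
  94.224.56.0/22 (94.224.56.0 - 94.224.59.255)
Total matching entries: 2.

2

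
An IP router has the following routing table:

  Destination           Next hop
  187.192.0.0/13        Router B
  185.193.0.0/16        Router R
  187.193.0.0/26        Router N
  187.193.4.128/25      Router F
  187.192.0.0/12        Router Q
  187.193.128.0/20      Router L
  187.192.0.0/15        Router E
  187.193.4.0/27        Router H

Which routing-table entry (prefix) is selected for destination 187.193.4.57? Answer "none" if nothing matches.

Entries matching 187.193.4.57:
  187.192.0.0/12 (187.192.0.0 - 187.207.255.255)
  187.192.0.0/13 (187.192.0.0 - 187.199.255.255)
  187.192.0.0/15 (187.192.0.0 - 187.193.255.255)
Most specific is 187.192.0.0/15.

187.192.0.0/15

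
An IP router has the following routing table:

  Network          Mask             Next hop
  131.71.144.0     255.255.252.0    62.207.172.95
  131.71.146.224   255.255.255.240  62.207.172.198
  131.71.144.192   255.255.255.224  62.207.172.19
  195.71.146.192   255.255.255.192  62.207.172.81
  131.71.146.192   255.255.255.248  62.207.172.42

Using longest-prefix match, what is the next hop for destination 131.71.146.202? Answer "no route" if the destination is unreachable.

62.207.172.95

Routes whose prefix contains 131.71.146.202:
  131.71.144.0/22 (131.71.144.0 - 131.71.147.255) -> 62.207.172.95
More-specific entries that do NOT match:
  131.71.146.192/29 (131.71.146.192 - 131.71.146.199) does not contain 131.71.146.202
  131.71.146.224/28 (131.71.146.224 - 131.71.146.239) does not contain 131.71.146.202
  131.71.144.192/27 (131.71.144.192 - 131.71.144.223) does not contain 131.71.146.202
  195.71.146.192/26 (195.71.146.192 - 195.71.146.255) does not contain 131.71.146.202
Longest matching prefix is /22 -> next hop 62.207.172.95.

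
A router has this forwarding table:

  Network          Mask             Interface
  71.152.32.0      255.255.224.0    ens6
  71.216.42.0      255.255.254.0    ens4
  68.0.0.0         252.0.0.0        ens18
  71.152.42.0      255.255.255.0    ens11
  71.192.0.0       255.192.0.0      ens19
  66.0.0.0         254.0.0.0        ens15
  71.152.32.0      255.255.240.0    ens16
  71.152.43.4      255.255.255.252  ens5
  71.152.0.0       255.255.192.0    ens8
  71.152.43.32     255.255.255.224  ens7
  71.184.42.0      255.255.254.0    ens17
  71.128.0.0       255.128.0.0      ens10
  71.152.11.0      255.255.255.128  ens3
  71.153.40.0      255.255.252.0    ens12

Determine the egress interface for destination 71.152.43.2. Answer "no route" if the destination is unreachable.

ens16

Routes whose prefix contains 71.152.43.2:
  68.0.0.0/6 (68.0.0.0 - 71.255.255.255) -> ens18
  71.128.0.0/9 (71.128.0.0 - 71.255.255.255) -> ens10
  71.152.0.0/18 (71.152.0.0 - 71.152.63.255) -> ens8
  71.152.32.0/19 (71.152.32.0 - 71.152.63.255) -> ens6
  71.152.32.0/20 (71.152.32.0 - 71.152.47.255) -> ens16
More-specific entries that do NOT match:
  71.152.43.4/30 (71.152.43.4 - 71.152.43.7) does not contain 71.152.43.2
  71.152.43.32/27 (71.152.43.32 - 71.152.43.63) does not contain 71.152.43.2
  71.152.11.0/25 (71.152.11.0 - 71.152.11.127) does not contain 71.152.43.2
  71.152.42.0/24 (71.152.42.0 - 71.152.42.255) does not contain 71.152.43.2
  71.216.42.0/23 (71.216.42.0 - 71.216.43.255) does not contain 71.152.43.2
  71.184.42.0/23 (71.184.42.0 - 71.184.43.255) does not contain 71.152.43.2
  71.153.40.0/22 (71.153.40.0 - 71.153.43.255) does not contain 71.152.43.2
Longest matching prefix is /20 -> interface ens16.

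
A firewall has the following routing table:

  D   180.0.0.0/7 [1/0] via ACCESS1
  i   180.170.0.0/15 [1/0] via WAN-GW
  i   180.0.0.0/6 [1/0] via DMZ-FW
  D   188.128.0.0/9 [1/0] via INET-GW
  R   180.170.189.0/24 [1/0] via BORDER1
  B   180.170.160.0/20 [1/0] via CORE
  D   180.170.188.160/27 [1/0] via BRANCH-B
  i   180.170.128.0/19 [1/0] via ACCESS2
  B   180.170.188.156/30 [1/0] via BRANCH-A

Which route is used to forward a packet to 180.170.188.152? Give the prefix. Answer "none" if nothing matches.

180.170.0.0/15

Entries matching 180.170.188.152:
  180.0.0.0/6 (180.0.0.0 - 183.255.255.255)
  180.0.0.0/7 (180.0.0.0 - 181.255.255.255)
  180.170.0.0/15 (180.170.0.0 - 180.171.255.255)
Most specific is 180.170.0.0/15.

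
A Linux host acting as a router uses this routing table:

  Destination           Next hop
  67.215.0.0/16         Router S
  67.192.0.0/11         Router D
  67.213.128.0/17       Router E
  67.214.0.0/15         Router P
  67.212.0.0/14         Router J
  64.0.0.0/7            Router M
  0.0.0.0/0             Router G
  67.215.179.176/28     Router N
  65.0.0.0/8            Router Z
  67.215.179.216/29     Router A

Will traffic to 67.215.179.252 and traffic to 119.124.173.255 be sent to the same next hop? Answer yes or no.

67.215.179.252: longest match 67.215.0.0/16 -> Router S
119.124.173.255: longest match 0.0.0.0/0 -> Router G

no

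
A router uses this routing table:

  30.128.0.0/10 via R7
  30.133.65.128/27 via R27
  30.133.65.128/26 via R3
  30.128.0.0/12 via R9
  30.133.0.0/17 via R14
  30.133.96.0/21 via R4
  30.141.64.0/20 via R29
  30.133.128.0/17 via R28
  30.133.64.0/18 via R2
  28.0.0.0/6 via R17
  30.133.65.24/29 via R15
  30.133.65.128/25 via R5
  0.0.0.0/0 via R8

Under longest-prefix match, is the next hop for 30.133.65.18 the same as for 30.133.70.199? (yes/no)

yes

30.133.65.18: longest match 30.133.64.0/18 -> R2
30.133.70.199: longest match 30.133.64.0/18 -> R2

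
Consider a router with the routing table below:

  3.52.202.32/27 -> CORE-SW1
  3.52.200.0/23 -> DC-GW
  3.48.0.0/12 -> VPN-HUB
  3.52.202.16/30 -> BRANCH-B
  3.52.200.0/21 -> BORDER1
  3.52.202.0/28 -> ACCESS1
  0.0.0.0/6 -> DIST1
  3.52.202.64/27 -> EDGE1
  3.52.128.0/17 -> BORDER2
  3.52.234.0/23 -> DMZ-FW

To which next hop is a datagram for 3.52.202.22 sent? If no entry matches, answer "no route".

Routes whose prefix contains 3.52.202.22:
  0.0.0.0/6 (0.0.0.0 - 3.255.255.255) -> DIST1
  3.48.0.0/12 (3.48.0.0 - 3.63.255.255) -> VPN-HUB
  3.52.128.0/17 (3.52.128.0 - 3.52.255.255) -> BORDER2
  3.52.200.0/21 (3.52.200.0 - 3.52.207.255) -> BORDER1
More-specific entries that do NOT match:
  3.52.202.16/30 (3.52.202.16 - 3.52.202.19) does not contain 3.52.202.22
  3.52.202.0/28 (3.52.202.0 - 3.52.202.15) does not contain 3.52.202.22
  3.52.202.32/27 (3.52.202.32 - 3.52.202.63) does not contain 3.52.202.22
  3.52.202.64/27 (3.52.202.64 - 3.52.202.95) does not contain 3.52.202.22
  3.52.200.0/23 (3.52.200.0 - 3.52.201.255) does not contain 3.52.202.22
  3.52.234.0/23 (3.52.234.0 - 3.52.235.255) does not contain 3.52.202.22
Longest matching prefix is /21 -> next hop BORDER1.

BORDER1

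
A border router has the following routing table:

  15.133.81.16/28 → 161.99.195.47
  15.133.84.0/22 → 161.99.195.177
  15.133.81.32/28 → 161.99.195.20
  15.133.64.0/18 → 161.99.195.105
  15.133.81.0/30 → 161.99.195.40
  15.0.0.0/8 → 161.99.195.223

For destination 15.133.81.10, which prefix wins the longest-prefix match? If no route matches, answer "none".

15.133.64.0/18

Entries matching 15.133.81.10:
  15.0.0.0/8 (15.0.0.0 - 15.255.255.255)
  15.133.64.0/18 (15.133.64.0 - 15.133.127.255)
Most specific is 15.133.64.0/18.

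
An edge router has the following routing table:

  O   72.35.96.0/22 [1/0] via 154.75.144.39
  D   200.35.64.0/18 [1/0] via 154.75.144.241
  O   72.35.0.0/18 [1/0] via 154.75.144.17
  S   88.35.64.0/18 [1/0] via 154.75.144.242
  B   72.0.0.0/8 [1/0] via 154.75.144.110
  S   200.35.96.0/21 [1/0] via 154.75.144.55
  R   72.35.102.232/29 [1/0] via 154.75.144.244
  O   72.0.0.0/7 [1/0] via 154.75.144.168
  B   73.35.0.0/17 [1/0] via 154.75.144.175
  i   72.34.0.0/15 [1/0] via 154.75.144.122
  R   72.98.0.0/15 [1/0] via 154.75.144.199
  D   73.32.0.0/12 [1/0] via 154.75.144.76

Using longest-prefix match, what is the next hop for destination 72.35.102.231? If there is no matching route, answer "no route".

154.75.144.122

Routes whose prefix contains 72.35.102.231:
  72.0.0.0/7 (72.0.0.0 - 73.255.255.255) -> 154.75.144.168
  72.0.0.0/8 (72.0.0.0 - 72.255.255.255) -> 154.75.144.110
  72.34.0.0/15 (72.34.0.0 - 72.35.255.255) -> 154.75.144.122
More-specific entries that do NOT match:
  72.35.102.232/29 (72.35.102.232 - 72.35.102.239) does not contain 72.35.102.231
  72.35.96.0/22 (72.35.96.0 - 72.35.99.255) does not contain 72.35.102.231
  200.35.96.0/21 (200.35.96.0 - 200.35.103.255) does not contain 72.35.102.231
  200.35.64.0/18 (200.35.64.0 - 200.35.127.255) does not contain 72.35.102.231
  72.35.0.0/18 (72.35.0.0 - 72.35.63.255) does not contain 72.35.102.231
  88.35.64.0/18 (88.35.64.0 - 88.35.127.255) does not contain 72.35.102.231
  73.35.0.0/17 (73.35.0.0 - 73.35.127.255) does not contain 72.35.102.231
Longest matching prefix is /15 -> next hop 154.75.144.122.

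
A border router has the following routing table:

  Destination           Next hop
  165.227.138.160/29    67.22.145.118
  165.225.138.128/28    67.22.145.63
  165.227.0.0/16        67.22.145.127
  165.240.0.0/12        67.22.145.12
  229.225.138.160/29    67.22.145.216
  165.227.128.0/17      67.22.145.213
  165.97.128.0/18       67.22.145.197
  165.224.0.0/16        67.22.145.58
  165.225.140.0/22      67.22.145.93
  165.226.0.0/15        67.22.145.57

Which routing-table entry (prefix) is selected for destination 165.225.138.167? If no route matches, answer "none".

none

165.225.138.167 is outside every listed prefix and there is no default route.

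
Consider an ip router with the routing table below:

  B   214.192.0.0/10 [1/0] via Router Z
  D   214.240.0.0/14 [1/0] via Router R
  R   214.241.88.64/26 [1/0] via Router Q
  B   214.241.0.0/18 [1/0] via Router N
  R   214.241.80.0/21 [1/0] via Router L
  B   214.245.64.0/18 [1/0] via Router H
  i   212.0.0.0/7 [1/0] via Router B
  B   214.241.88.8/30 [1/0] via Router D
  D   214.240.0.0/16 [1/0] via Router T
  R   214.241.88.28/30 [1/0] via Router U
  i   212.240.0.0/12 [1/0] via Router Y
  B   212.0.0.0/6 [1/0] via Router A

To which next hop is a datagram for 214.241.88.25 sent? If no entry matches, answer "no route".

Router R

Routes whose prefix contains 214.241.88.25:
  212.0.0.0/6 (212.0.0.0 - 215.255.255.255) -> Router A
  214.192.0.0/10 (214.192.0.0 - 214.255.255.255) -> Router Z
  214.240.0.0/14 (214.240.0.0 - 214.243.255.255) -> Router R
More-specific entries that do NOT match:
  214.241.88.8/30 (214.241.88.8 - 214.241.88.11) does not contain 214.241.88.25
  214.241.88.28/30 (214.241.88.28 - 214.241.88.31) does not contain 214.241.88.25
  214.241.88.64/26 (214.241.88.64 - 214.241.88.127) does not contain 214.241.88.25
  214.241.80.0/21 (214.241.80.0 - 214.241.87.255) does not contain 214.241.88.25
  214.241.0.0/18 (214.241.0.0 - 214.241.63.255) does not contain 214.241.88.25
  214.245.64.0/18 (214.245.64.0 - 214.245.127.255) does not contain 214.241.88.25
  214.240.0.0/16 (214.240.0.0 - 214.240.255.255) does not contain 214.241.88.25
Longest matching prefix is /14 -> next hop Router R.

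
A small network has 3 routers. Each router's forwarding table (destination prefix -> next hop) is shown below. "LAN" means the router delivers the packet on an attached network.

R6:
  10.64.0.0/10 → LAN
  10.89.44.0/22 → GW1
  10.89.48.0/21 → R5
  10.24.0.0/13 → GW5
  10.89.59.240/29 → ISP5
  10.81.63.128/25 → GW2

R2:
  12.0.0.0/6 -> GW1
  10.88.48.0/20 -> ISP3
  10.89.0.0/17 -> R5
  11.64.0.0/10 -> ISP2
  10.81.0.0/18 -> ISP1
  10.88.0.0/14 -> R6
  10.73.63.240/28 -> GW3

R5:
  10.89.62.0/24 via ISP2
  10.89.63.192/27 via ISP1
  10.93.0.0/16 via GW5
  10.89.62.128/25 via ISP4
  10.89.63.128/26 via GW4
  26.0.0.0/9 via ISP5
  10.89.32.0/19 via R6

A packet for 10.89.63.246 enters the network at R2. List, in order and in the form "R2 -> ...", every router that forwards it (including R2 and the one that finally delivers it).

R2 -> R5 -> R6

At R2: longest match for 10.89.63.246 is 10.89.0.0/17 -> R5
At R5: longest match for 10.89.63.246 is 10.89.32.0/19 -> R6
At R6: longest match for 10.89.63.246 is 10.64.0.0/10 -> LAN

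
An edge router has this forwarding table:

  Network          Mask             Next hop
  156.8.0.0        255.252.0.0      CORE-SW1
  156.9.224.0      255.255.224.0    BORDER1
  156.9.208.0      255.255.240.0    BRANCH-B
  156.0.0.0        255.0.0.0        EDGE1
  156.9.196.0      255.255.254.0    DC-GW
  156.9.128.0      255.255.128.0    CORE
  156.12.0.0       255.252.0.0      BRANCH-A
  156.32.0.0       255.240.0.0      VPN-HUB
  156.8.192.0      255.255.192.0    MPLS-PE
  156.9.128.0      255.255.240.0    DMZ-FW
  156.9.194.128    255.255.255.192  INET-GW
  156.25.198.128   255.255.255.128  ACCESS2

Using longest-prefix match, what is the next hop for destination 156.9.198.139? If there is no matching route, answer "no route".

Routes whose prefix contains 156.9.198.139:
  156.0.0.0/8 (156.0.0.0 - 156.255.255.255) -> EDGE1
  156.8.0.0/14 (156.8.0.0 - 156.11.255.255) -> CORE-SW1
  156.9.128.0/17 (156.9.128.0 - 156.9.255.255) -> CORE
More-specific entries that do NOT match:
  156.9.194.128/26 (156.9.194.128 - 156.9.194.191) does not contain 156.9.198.139
  156.25.198.128/25 (156.25.198.128 - 156.25.198.255) does not contain 156.9.198.139
  156.9.196.0/23 (156.9.196.0 - 156.9.197.255) does not contain 156.9.198.139
  156.9.208.0/20 (156.9.208.0 - 156.9.223.255) does not contain 156.9.198.139
  156.9.128.0/20 (156.9.128.0 - 156.9.143.255) does not contain 156.9.198.139
  156.9.224.0/19 (156.9.224.0 - 156.9.255.255) does not contain 156.9.198.139
  156.8.192.0/18 (156.8.192.0 - 156.8.255.255) does not contain 156.9.198.139
Longest matching prefix is /17 -> next hop CORE.

CORE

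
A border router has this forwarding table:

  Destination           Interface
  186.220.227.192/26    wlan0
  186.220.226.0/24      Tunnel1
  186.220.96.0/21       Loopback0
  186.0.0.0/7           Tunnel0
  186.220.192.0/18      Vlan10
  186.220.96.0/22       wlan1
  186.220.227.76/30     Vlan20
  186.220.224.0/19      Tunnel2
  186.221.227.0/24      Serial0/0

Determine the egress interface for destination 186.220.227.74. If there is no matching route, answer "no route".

Tunnel2

Routes whose prefix contains 186.220.227.74:
  186.0.0.0/7 (186.0.0.0 - 187.255.255.255) -> Tunnel0
  186.220.192.0/18 (186.220.192.0 - 186.220.255.255) -> Vlan10
  186.220.224.0/19 (186.220.224.0 - 186.220.255.255) -> Tunnel2
More-specific entries that do NOT match:
  186.220.227.76/30 (186.220.227.76 - 186.220.227.79) does not contain 186.220.227.74
  186.220.227.192/26 (186.220.227.192 - 186.220.227.255) does not contain 186.220.227.74
  186.220.226.0/24 (186.220.226.0 - 186.220.226.255) does not contain 186.220.227.74
  186.221.227.0/24 (186.221.227.0 - 186.221.227.255) does not contain 186.220.227.74
  186.220.96.0/22 (186.220.96.0 - 186.220.99.255) does not contain 186.220.227.74
  186.220.96.0/21 (186.220.96.0 - 186.220.103.255) does not contain 186.220.227.74
Longest matching prefix is /19 -> interface Tunnel2.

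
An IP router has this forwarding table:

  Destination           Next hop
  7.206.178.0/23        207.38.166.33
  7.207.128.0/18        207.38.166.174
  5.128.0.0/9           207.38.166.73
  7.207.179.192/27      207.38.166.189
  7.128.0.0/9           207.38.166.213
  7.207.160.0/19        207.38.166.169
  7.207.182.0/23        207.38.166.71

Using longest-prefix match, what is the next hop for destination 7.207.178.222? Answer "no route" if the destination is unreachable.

Routes whose prefix contains 7.207.178.222:
  7.128.0.0/9 (7.128.0.0 - 7.255.255.255) -> 207.38.166.213
  7.207.128.0/18 (7.207.128.0 - 7.207.191.255) -> 207.38.166.174
  7.207.160.0/19 (7.207.160.0 - 7.207.191.255) -> 207.38.166.169
More-specific entries that do NOT match:
  7.207.179.192/27 (7.207.179.192 - 7.207.179.223) does not contain 7.207.178.222
  7.206.178.0/23 (7.206.178.0 - 7.206.179.255) does not contain 7.207.178.222
  7.207.182.0/23 (7.207.182.0 - 7.207.183.255) does not contain 7.207.178.222
Longest matching prefix is /19 -> next hop 207.38.166.169.

207.38.166.169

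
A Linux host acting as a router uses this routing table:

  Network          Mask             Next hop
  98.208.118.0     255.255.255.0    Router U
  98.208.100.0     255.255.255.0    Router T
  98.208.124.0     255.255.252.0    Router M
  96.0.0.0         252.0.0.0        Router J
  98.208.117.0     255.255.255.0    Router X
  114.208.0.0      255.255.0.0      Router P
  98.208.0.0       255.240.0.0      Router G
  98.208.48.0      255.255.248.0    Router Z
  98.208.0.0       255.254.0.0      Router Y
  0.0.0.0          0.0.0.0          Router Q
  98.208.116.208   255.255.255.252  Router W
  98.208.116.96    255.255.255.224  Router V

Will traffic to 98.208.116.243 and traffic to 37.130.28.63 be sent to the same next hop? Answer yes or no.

no

98.208.116.243: longest match 98.208.0.0/15 -> Router Y
37.130.28.63: longest match 0.0.0.0/0 -> Router Q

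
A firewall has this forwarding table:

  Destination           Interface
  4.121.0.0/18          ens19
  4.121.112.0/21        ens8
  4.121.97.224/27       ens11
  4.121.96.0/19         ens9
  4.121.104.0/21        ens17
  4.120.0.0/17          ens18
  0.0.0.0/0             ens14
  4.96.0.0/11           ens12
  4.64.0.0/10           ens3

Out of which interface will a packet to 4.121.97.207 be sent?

Routes whose prefix contains 4.121.97.207:
  0.0.0.0/0 (default, matches everything) -> ens14
  4.64.0.0/10 (4.64.0.0 - 4.127.255.255) -> ens3
  4.96.0.0/11 (4.96.0.0 - 4.127.255.255) -> ens12
  4.121.96.0/19 (4.121.96.0 - 4.121.127.255) -> ens9
More-specific entries that do NOT match:
  4.121.97.224/27 (4.121.97.224 - 4.121.97.255) does not contain 4.121.97.207
  4.121.112.0/21 (4.121.112.0 - 4.121.119.255) does not contain 4.121.97.207
  4.121.104.0/21 (4.121.104.0 - 4.121.111.255) does not contain 4.121.97.207
Longest matching prefix is /19 -> interface ens9.

ens9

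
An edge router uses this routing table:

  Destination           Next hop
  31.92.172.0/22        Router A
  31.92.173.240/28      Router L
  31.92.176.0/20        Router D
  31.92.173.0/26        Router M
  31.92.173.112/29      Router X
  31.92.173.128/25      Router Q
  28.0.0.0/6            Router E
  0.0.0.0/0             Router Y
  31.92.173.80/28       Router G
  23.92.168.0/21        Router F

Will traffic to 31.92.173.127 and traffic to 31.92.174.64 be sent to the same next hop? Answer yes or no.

yes

31.92.173.127: longest match 31.92.172.0/22 -> Router A
31.92.174.64: longest match 31.92.172.0/22 -> Router A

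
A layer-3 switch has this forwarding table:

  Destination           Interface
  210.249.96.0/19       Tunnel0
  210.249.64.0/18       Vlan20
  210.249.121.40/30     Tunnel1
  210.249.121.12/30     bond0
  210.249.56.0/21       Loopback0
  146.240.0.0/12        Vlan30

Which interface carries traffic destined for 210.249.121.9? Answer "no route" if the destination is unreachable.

Tunnel0

Routes whose prefix contains 210.249.121.9:
  210.249.64.0/18 (210.249.64.0 - 210.249.127.255) -> Vlan20
  210.249.96.0/19 (210.249.96.0 - 210.249.127.255) -> Tunnel0
More-specific entries that do NOT match:
  210.249.121.40/30 (210.249.121.40 - 210.249.121.43) does not contain 210.249.121.9
  210.249.121.12/30 (210.249.121.12 - 210.249.121.15) does not contain 210.249.121.9
  210.249.56.0/21 (210.249.56.0 - 210.249.63.255) does not contain 210.249.121.9
Longest matching prefix is /19 -> interface Tunnel0.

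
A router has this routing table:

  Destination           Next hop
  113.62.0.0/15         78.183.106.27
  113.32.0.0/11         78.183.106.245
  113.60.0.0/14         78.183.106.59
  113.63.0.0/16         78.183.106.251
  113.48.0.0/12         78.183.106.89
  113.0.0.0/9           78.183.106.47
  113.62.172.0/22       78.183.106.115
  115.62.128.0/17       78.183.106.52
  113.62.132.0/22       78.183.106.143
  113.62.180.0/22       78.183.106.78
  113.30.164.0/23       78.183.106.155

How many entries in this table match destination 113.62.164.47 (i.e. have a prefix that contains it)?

Prefixes containing 113.62.164.47:
  113.0.0.0/9 (113.0.0.0 - 113.127.255.255)
  113.32.0.0/11 (113.32.0.0 - 113.63.255.255)
  113.48.0.0/12 (113.48.0.0 - 113.63.255.255)
  113.60.0.0/14 (113.60.0.0 - 113.63.255.255)
  113.62.0.0/15 (113.62.0.0 - 113.63.255.255)
Total matching entries: 5.

5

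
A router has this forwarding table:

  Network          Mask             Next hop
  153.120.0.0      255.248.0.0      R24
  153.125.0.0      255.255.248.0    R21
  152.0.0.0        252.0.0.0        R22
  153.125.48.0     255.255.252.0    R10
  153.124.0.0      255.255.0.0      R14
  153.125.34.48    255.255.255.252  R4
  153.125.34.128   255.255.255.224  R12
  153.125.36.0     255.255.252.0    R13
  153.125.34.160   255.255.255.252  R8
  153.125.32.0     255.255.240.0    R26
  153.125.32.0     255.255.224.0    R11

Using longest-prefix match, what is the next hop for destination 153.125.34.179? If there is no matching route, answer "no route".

Routes whose prefix contains 153.125.34.179:
  152.0.0.0/6 (152.0.0.0 - 155.255.255.255) -> R22
  153.120.0.0/13 (153.120.0.0 - 153.127.255.255) -> R24
  153.125.32.0/19 (153.125.32.0 - 153.125.63.255) -> R11
  153.125.32.0/20 (153.125.32.0 - 153.125.47.255) -> R26
More-specific entries that do NOT match:
  153.125.34.48/30 (153.125.34.48 - 153.125.34.51) does not contain 153.125.34.179
  153.125.34.160/30 (153.125.34.160 - 153.125.34.163) does not contain 153.125.34.179
  153.125.34.128/27 (153.125.34.128 - 153.125.34.159) does not contain 153.125.34.179
  153.125.48.0/22 (153.125.48.0 - 153.125.51.255) does not contain 153.125.34.179
  153.125.36.0/22 (153.125.36.0 - 153.125.39.255) does not contain 153.125.34.179
  153.125.0.0/21 (153.125.0.0 - 153.125.7.255) does not contain 153.125.34.179
Longest matching prefix is /20 -> next hop R26.

R26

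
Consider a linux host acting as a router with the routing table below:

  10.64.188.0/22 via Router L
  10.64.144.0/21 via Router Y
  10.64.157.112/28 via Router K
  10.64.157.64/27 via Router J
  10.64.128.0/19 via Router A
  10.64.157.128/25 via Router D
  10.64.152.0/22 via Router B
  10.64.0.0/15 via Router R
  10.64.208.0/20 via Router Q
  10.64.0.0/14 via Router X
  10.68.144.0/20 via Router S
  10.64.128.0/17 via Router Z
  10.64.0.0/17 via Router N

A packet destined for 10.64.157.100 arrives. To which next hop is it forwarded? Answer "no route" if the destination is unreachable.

Router A

Routes whose prefix contains 10.64.157.100:
  10.64.0.0/14 (10.64.0.0 - 10.67.255.255) -> Router X
  10.64.0.0/15 (10.64.0.0 - 10.65.255.255) -> Router R
  10.64.128.0/17 (10.64.128.0 - 10.64.255.255) -> Router Z
  10.64.128.0/19 (10.64.128.0 - 10.64.159.255) -> Router A
More-specific entries that do NOT match:
  10.64.157.112/28 (10.64.157.112 - 10.64.157.127) does not contain 10.64.157.100
  10.64.157.64/27 (10.64.157.64 - 10.64.157.95) does not contain 10.64.157.100
  10.64.157.128/25 (10.64.157.128 - 10.64.157.255) does not contain 10.64.157.100
  10.64.188.0/22 (10.64.188.0 - 10.64.191.255) does not contain 10.64.157.100
  10.64.152.0/22 (10.64.152.0 - 10.64.155.255) does not contain 10.64.157.100
  10.64.144.0/21 (10.64.144.0 - 10.64.151.255) does not contain 10.64.157.100
  10.64.208.0/20 (10.64.208.0 - 10.64.223.255) does not contain 10.64.157.100
  10.68.144.0/20 (10.68.144.0 - 10.68.159.255) does not contain 10.64.157.100
Longest matching prefix is /19 -> next hop Router A.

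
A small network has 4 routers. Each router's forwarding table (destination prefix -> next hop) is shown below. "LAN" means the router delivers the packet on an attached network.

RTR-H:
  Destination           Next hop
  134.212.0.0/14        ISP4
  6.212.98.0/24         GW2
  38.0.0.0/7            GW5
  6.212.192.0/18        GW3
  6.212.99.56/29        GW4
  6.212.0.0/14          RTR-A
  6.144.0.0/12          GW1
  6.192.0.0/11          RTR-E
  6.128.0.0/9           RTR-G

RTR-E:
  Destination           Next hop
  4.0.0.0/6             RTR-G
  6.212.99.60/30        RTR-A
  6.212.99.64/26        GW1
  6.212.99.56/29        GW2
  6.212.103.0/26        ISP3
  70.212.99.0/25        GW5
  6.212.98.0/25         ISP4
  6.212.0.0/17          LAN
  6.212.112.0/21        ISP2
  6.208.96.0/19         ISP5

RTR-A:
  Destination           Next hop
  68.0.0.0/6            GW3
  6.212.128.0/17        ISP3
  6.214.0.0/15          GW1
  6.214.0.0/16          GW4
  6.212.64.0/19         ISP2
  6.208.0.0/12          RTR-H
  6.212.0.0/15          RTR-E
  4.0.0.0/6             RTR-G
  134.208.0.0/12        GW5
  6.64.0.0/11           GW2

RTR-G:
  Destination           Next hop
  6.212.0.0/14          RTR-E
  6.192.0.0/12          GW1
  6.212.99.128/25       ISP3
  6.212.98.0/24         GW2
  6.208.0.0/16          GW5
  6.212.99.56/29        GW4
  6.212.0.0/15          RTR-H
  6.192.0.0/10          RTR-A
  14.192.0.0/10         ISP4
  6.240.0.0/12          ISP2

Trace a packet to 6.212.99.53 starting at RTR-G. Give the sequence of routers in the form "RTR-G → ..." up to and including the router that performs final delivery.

At RTR-G: longest match for 6.212.99.53 is 6.212.0.0/15 -> RTR-H
At RTR-H: longest match for 6.212.99.53 is 6.212.0.0/14 -> RTR-A
At RTR-A: longest match for 6.212.99.53 is 6.212.0.0/15 -> RTR-E
At RTR-E: longest match for 6.212.99.53 is 6.212.0.0/17 -> LAN

RTR-G → RTR-H → RTR-A → RTR-E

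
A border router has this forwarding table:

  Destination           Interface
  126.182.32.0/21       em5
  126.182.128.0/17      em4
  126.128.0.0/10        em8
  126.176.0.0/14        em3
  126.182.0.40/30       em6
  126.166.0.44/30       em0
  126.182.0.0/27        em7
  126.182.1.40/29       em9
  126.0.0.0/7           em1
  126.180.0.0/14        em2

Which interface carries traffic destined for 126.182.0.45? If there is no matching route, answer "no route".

Routes whose prefix contains 126.182.0.45:
  126.0.0.0/7 (126.0.0.0 - 127.255.255.255) -> em1
  126.128.0.0/10 (126.128.0.0 - 126.191.255.255) -> em8
  126.180.0.0/14 (126.180.0.0 - 126.183.255.255) -> em2
More-specific entries that do NOT match:
  126.182.0.40/30 (126.182.0.40 - 126.182.0.43) does not contain 126.182.0.45
  126.166.0.44/30 (126.166.0.44 - 126.166.0.47) does not contain 126.182.0.45
  126.182.1.40/29 (126.182.1.40 - 126.182.1.47) does not contain 126.182.0.45
  126.182.0.0/27 (126.182.0.0 - 126.182.0.31) does not contain 126.182.0.45
  126.182.32.0/21 (126.182.32.0 - 126.182.39.255) does not contain 126.182.0.45
  126.182.128.0/17 (126.182.128.0 - 126.182.255.255) does not contain 126.182.0.45
Longest matching prefix is /14 -> interface em2.

em2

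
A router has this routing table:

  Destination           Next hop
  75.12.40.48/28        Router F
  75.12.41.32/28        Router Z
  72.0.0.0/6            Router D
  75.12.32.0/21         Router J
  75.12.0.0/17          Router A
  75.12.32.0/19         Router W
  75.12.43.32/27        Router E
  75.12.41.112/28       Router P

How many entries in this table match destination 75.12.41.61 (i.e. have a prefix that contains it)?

3

Prefixes containing 75.12.41.61:
  72.0.0.0/6 (72.0.0.0 - 75.255.255.255)
  75.12.0.0/17 (75.12.0.0 - 75.12.127.255)
  75.12.32.0/19 (75.12.32.0 - 75.12.63.255)
Total matching entries: 3.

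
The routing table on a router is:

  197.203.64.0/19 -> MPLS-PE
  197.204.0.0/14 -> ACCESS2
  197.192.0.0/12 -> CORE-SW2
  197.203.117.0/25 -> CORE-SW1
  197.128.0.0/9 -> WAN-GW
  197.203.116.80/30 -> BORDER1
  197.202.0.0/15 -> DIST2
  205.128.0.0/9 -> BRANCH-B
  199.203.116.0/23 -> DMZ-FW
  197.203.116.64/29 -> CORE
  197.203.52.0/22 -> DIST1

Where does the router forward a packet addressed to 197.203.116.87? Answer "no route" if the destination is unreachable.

Routes whose prefix contains 197.203.116.87:
  197.128.0.0/9 (197.128.0.0 - 197.255.255.255) -> WAN-GW
  197.192.0.0/12 (197.192.0.0 - 197.207.255.255) -> CORE-SW2
  197.202.0.0/15 (197.202.0.0 - 197.203.255.255) -> DIST2
More-specific entries that do NOT match:
  197.203.116.80/30 (197.203.116.80 - 197.203.116.83) does not contain 197.203.116.87
  197.203.116.64/29 (197.203.116.64 - 197.203.116.71) does not contain 197.203.116.87
  197.203.117.0/25 (197.203.117.0 - 197.203.117.127) does not contain 197.203.116.87
  199.203.116.0/23 (199.203.116.0 - 199.203.117.255) does not contain 197.203.116.87
  197.203.52.0/22 (197.203.52.0 - 197.203.55.255) does not contain 197.203.116.87
  197.203.64.0/19 (197.203.64.0 - 197.203.95.255) does not contain 197.203.116.87
Longest matching prefix is /15 -> next hop DIST2.

DIST2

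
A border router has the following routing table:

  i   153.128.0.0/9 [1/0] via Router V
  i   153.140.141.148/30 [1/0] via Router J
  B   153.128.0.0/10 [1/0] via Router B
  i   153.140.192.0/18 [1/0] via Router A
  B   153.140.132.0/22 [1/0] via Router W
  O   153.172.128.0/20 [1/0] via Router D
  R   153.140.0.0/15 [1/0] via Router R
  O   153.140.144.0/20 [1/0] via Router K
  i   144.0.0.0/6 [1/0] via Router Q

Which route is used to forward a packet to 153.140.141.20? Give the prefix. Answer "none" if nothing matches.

Entries matching 153.140.141.20:
  153.128.0.0/9 (153.128.0.0 - 153.255.255.255)
  153.128.0.0/10 (153.128.0.0 - 153.191.255.255)
  153.140.0.0/15 (153.140.0.0 - 153.141.255.255)
Most specific is 153.140.0.0/15.

153.140.0.0/15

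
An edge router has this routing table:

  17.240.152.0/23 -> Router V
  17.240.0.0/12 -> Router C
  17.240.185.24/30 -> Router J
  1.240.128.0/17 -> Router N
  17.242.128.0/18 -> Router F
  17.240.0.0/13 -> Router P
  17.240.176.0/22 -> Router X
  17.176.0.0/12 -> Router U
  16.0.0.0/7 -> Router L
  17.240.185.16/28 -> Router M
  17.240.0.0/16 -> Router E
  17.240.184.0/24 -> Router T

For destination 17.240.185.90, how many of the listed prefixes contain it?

Prefixes containing 17.240.185.90:
  16.0.0.0/7 (16.0.0.0 - 17.255.255.255)
  17.240.0.0/12 (17.240.0.0 - 17.255.255.255)
  17.240.0.0/13 (17.240.0.0 - 17.247.255.255)
  17.240.0.0/16 (17.240.0.0 - 17.240.255.255)
Total matching entries: 4.

4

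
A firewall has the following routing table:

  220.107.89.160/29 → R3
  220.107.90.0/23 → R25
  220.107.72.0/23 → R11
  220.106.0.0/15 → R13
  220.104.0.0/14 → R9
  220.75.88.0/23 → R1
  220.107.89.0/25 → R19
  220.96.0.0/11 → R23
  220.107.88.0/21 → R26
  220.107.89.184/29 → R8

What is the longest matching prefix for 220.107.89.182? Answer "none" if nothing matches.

220.107.88.0/21

Entries matching 220.107.89.182:
  220.96.0.0/11 (220.96.0.0 - 220.127.255.255)
  220.104.0.0/14 (220.104.0.0 - 220.107.255.255)
  220.106.0.0/15 (220.106.0.0 - 220.107.255.255)
  220.107.88.0/21 (220.107.88.0 - 220.107.95.255)
Most specific is 220.107.88.0/21.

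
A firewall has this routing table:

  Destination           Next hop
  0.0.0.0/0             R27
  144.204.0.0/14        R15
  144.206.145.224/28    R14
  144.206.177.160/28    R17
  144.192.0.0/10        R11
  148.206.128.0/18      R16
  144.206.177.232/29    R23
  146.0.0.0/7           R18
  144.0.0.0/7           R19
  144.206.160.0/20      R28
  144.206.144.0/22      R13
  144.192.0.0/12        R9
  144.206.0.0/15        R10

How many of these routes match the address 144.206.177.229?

Prefixes containing 144.206.177.229:
  0.0.0.0/0 (default, matches everything)
  144.0.0.0/7 (144.0.0.0 - 145.255.255.255)
  144.192.0.0/10 (144.192.0.0 - 144.255.255.255)
  144.192.0.0/12 (144.192.0.0 - 144.207.255.255)
  144.204.0.0/14 (144.204.0.0 - 144.207.255.255)
  144.206.0.0/15 (144.206.0.0 - 144.207.255.255)
Total matching entries: 6.

6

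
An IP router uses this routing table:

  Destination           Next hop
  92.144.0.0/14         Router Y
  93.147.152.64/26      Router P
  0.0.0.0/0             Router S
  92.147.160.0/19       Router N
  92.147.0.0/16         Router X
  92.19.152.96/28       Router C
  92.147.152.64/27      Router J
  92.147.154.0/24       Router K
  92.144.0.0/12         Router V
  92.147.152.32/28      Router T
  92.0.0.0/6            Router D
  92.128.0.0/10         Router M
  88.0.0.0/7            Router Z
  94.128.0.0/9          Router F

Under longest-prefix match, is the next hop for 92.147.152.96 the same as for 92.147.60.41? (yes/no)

92.147.152.96: longest match 92.147.0.0/16 -> Router X
92.147.60.41: longest match 92.147.0.0/16 -> Router X

yes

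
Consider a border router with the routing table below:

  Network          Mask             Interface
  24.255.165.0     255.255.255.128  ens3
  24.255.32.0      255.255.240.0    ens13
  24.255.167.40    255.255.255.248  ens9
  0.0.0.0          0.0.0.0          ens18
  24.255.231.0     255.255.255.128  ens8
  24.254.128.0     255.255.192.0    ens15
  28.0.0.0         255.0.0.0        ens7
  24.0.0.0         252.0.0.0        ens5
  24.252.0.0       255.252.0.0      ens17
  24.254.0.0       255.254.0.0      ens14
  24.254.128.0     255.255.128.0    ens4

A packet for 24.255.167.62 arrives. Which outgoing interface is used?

Routes whose prefix contains 24.255.167.62:
  0.0.0.0/0 (default, matches everything) -> ens18
  24.0.0.0/6 (24.0.0.0 - 27.255.255.255) -> ens5
  24.252.0.0/14 (24.252.0.0 - 24.255.255.255) -> ens17
  24.254.0.0/15 (24.254.0.0 - 24.255.255.255) -> ens14
More-specific entries that do NOT match:
  24.255.167.40/29 (24.255.167.40 - 24.255.167.47) does not contain 24.255.167.62
  24.255.165.0/25 (24.255.165.0 - 24.255.165.127) does not contain 24.255.167.62
  24.255.231.0/25 (24.255.231.0 - 24.255.231.127) does not contain 24.255.167.62
  24.255.32.0/20 (24.255.32.0 - 24.255.47.255) does not contain 24.255.167.62
  24.254.128.0/18 (24.254.128.0 - 24.254.191.255) does not contain 24.255.167.62
  24.254.128.0/17 (24.254.128.0 - 24.254.255.255) does not contain 24.255.167.62
Longest matching prefix is /15 -> interface ens14.

ens14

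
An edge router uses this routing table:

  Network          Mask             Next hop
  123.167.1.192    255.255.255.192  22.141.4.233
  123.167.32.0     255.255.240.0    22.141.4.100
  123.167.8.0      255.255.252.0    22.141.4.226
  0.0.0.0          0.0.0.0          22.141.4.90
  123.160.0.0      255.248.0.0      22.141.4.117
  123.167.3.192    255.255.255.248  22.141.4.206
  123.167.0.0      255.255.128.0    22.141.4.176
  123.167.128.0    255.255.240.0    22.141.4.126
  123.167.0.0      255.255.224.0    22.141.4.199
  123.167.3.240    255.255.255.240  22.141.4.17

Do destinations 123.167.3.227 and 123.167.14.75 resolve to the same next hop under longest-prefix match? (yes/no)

123.167.3.227: longest match 123.167.0.0/19 -> 22.141.4.199
123.167.14.75: longest match 123.167.0.0/19 -> 22.141.4.199

yes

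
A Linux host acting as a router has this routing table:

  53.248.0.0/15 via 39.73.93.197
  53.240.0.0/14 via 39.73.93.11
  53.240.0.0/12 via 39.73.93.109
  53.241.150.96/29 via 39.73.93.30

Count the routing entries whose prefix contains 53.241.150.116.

Prefixes containing 53.241.150.116:
  53.240.0.0/12 (53.240.0.0 - 53.255.255.255)
  53.240.0.0/14 (53.240.0.0 - 53.243.255.255)
Total matching entries: 2.

2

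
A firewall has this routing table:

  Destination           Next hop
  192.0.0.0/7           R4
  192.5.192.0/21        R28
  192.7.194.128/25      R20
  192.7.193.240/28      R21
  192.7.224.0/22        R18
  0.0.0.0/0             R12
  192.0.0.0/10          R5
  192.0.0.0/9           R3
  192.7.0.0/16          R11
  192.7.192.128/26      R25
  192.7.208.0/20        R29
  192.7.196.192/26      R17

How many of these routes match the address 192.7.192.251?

5

Prefixes containing 192.7.192.251:
  0.0.0.0/0 (default, matches everything)
  192.0.0.0/7 (192.0.0.0 - 193.255.255.255)
  192.0.0.0/9 (192.0.0.0 - 192.127.255.255)
  192.0.0.0/10 (192.0.0.0 - 192.63.255.255)
  192.7.0.0/16 (192.7.0.0 - 192.7.255.255)
Total matching entries: 5.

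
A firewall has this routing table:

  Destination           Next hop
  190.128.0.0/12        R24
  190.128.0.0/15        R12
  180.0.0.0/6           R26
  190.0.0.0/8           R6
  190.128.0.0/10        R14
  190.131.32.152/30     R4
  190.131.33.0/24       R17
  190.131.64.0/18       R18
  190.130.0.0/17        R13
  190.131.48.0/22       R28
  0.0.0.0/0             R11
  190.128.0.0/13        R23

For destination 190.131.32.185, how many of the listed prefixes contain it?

5

Prefixes containing 190.131.32.185:
  0.0.0.0/0 (default, matches everything)
  190.0.0.0/8 (190.0.0.0 - 190.255.255.255)
  190.128.0.0/10 (190.128.0.0 - 190.191.255.255)
  190.128.0.0/12 (190.128.0.0 - 190.143.255.255)
  190.128.0.0/13 (190.128.0.0 - 190.135.255.255)
Total matching entries: 5.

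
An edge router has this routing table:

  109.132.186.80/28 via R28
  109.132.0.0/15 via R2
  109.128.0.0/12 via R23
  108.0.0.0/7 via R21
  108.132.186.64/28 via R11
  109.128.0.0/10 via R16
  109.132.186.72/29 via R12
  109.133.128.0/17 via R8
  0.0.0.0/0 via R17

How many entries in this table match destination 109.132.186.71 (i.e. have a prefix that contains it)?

5

Prefixes containing 109.132.186.71:
  0.0.0.0/0 (default, matches everything)
  108.0.0.0/7 (108.0.0.0 - 109.255.255.255)
  109.128.0.0/10 (109.128.0.0 - 109.191.255.255)
  109.128.0.0/12 (109.128.0.0 - 109.143.255.255)
  109.132.0.0/15 (109.132.0.0 - 109.133.255.255)
Total matching entries: 5.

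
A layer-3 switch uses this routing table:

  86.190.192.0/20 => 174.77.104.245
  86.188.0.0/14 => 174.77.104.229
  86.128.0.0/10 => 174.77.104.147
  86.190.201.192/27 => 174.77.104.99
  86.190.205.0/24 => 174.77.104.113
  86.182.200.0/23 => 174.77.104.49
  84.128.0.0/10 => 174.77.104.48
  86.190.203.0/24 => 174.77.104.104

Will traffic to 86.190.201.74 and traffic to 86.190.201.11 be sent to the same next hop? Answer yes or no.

86.190.201.74: longest match 86.190.192.0/20 -> 174.77.104.245
86.190.201.11: longest match 86.190.192.0/20 -> 174.77.104.245

yes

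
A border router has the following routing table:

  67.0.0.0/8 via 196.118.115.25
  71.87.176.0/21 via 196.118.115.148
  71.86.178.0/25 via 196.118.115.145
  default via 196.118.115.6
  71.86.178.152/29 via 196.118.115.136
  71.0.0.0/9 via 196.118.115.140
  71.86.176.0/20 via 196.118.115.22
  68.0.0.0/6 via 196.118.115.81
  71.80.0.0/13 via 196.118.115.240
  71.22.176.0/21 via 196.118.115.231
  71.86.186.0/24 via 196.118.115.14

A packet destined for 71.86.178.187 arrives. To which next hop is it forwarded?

196.118.115.22

Routes whose prefix contains 71.86.178.187:
  0.0.0.0/0 (default, matches everything) -> 196.118.115.6
  68.0.0.0/6 (68.0.0.0 - 71.255.255.255) -> 196.118.115.81
  71.0.0.0/9 (71.0.0.0 - 71.127.255.255) -> 196.118.115.140
  71.80.0.0/13 (71.80.0.0 - 71.87.255.255) -> 196.118.115.240
  71.86.176.0/20 (71.86.176.0 - 71.86.191.255) -> 196.118.115.22
More-specific entries that do NOT match:
  71.86.178.152/29 (71.86.178.152 - 71.86.178.159) does not contain 71.86.178.187
  71.86.178.0/25 (71.86.178.0 - 71.86.178.127) does not contain 71.86.178.187
  71.86.186.0/24 (71.86.186.0 - 71.86.186.255) does not contain 71.86.178.187
  71.87.176.0/21 (71.87.176.0 - 71.87.183.255) does not contain 71.86.178.187
  71.22.176.0/21 (71.22.176.0 - 71.22.183.255) does not contain 71.86.178.187
Longest matching prefix is /20 -> next hop 196.118.115.22.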